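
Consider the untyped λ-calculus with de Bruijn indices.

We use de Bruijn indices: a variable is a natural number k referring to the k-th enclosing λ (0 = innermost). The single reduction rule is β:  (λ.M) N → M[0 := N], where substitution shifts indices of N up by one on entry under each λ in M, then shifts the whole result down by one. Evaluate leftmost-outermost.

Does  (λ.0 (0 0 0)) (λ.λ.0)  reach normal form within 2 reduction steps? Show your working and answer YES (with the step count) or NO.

  start: (λ.0 (0 0 0)) (λ.λ.0)
  →1  (λ.λ.0) ((λ.λ.0) (λ.λ.0) (λ.λ.0))
  →2  λ.0

Answer: YES — reaches normal form λ.0 in 2 ≤ 2 steps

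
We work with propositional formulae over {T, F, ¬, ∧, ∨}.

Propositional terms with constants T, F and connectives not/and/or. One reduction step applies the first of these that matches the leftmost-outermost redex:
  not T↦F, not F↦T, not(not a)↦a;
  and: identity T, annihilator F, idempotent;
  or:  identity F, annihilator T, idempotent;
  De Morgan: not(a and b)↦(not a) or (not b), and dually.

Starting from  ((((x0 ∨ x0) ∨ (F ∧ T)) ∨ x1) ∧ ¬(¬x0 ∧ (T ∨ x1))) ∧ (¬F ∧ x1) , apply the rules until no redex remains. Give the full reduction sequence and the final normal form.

  start: ((((x0 ∨ x0) ∨ (F ∧ T)) ∨ x1) ∧ ¬(¬x0 ∧ (T ∨ x1))) ∧ (¬F ∧ x1)
  [1] (((x0 ∨ (F ∧ T)) ∨ x1) ∧ ¬(¬x0 ∧ (T ∨ x1))) ∧ (¬F ∧ x1)
  [2] (((x0 ∨ F) ∨ x1) ∧ ¬(¬x0 ∧ (T ∨ x1))) ∧ (¬F ∧ x1)
  [3] ((x0 ∨ x1) ∧ ¬(¬x0 ∧ (T ∨ x1))) ∧ (¬F ∧ x1)
  [4] ((x0 ∨ x1) ∧ (¬¬x0 ∨ ¬(T ∨ x1))) ∧ (¬F ∧ x1)
  [5] ((x0 ∨ x1) ∧ (x0 ∨ ¬(T ∨ x1))) ∧ (¬F ∧ x1)
  [6] ((x0 ∨ x1) ∧ (x0 ∨ (¬T ∧ ¬x1))) ∧ (¬F ∧ x1)
  [7] ((x0 ∨ x1) ∧ (x0 ∨ (F ∧ ¬x1))) ∧ (¬F ∧ x1)
  [8] ((x0 ∨ x1) ∧ (x0 ∨ F)) ∧ (¬F ∧ x1)
  [9] ((x0 ∨ x1) ∧ x0) ∧ (¬F ∧ x1)
  [10] ((x0 ∨ x1) ∧ x0) ∧ (T ∧ x1)
  [11] ((x0 ∨ x1) ∧ x0) ∧ x1

Answer: normal form = ((x0 ∨ x1) ∧ x0) ∧ x1  (in 11 steps)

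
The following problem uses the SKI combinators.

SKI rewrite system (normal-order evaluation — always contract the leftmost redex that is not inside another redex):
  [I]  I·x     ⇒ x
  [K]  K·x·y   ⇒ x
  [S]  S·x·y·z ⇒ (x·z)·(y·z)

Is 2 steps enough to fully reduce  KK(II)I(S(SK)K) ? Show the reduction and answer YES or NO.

  start: KK(II)I(S(SK)K)
  step 1: KI(S(SK)K)
  step 2: I

Answer: YES — reaches normal form I in 2 ≤ 2 steps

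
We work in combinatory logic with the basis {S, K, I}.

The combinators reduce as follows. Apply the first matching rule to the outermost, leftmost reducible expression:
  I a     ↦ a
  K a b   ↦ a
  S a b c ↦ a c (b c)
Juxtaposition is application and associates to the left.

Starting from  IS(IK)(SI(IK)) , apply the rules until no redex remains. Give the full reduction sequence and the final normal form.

Answer: normal form = SK(SIK)  (in 3 steps)

Working:
  start: IS(IK)(SI(IK))
  →1  S(IK)(SI(IK))
  →2  SK(SI(IK))
  →3  SK(SIK)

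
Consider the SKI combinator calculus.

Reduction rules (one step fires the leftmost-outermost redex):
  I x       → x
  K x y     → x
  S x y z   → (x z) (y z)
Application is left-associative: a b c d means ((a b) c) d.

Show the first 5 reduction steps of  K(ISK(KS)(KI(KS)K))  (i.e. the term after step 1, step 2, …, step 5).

  start: K(ISK(KS)(KI(KS)K))
  step 1: K(SK(KS)(KI(KS)K))
  step 2: K(K(KI(KS)K)(KS(KI(KS)K)))
  step 3: K(KI(KS)K)
  step 4: K(IK)
  step 5: KK

Answer: after 5 steps: KK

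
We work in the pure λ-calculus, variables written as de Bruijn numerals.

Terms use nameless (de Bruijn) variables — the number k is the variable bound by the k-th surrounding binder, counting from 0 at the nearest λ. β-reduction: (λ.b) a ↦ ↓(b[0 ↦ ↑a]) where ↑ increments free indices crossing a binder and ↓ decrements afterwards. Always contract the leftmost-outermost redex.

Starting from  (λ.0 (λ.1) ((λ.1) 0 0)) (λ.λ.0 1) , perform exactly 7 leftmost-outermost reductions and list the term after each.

Answer: after 7 steps: λ.λ.0 1

Working:
  start: (λ.0 (λ.1) ((λ.1) 0 0)) (λ.λ.0 1)
  →1  (λ.λ.0 1) (λ.λ.λ.0 1) ((λ.λ.λ.0 1) (λ.λ.0 1) (λ.λ.0 1))
  →2  (λ.0 (λ.λ.λ.0 1)) ((λ.λ.λ.0 1) (λ.λ.0 1) (λ.λ.0 1))
  →3  (λ.λ.λ.0 1) (λ.λ.0 1) (λ.λ.0 1) (λ.λ.λ.0 1)
  →4  (λ.λ.0 1) (λ.λ.0 1) (λ.λ.λ.0 1)
  →5  (λ.0 (λ.λ.0 1)) (λ.λ.λ.0 1)
  →6  (λ.λ.λ.0 1) (λ.λ.0 1)
  →7  λ.λ.0 1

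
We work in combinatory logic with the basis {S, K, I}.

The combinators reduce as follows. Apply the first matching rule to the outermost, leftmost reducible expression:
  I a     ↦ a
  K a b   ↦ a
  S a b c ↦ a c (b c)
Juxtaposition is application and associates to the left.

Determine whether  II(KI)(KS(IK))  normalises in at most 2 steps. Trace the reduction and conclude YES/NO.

  start: II(KI)(KS(IK))
  [1] I(KI)(KS(IK))
  [2] KI(KS(IK))

Answer: NO — after 2 steps the term is KI(KS(IK)), not yet normal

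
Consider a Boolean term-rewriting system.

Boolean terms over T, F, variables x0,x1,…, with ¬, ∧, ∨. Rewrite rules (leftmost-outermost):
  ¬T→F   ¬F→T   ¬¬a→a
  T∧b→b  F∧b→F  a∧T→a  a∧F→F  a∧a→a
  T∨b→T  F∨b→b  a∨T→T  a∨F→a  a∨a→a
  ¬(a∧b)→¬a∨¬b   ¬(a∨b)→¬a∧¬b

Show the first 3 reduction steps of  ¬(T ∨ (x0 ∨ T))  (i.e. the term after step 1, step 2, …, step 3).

Answer: after 3 steps: F

Reduction:
  start: ¬(T ∨ (x0 ∨ T))
  step 1: ¬T ∧ ¬(x0 ∨ T)
  step 2: F ∧ ¬(x0 ∨ T)
  step 3: F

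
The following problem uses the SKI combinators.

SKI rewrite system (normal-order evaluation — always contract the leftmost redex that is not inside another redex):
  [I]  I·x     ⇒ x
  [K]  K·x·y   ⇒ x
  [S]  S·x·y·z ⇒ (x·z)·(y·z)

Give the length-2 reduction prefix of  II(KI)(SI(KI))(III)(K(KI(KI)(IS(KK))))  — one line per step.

  start: II(KI)(SI(KI))(III)(K(KI(KI)(IS(KK))))
  [1] I(KI)(SI(KI))(III)(K(KI(KI)(IS(KK))))
  [2] KI(SI(KI))(III)(K(KI(KI)(IS(KK))))

Answer: after 2 steps: KI(SI(KI))(III)(K(KI(KI)(IS(KK))))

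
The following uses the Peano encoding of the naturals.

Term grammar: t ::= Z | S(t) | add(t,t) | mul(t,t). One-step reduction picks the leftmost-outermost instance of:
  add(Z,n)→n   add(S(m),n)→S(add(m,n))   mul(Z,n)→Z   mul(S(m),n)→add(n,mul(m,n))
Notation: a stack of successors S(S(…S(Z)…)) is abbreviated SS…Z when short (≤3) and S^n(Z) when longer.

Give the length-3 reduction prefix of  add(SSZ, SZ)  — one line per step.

Answer: after 3 steps: SSSZ

Reduction:
  start: add(SSZ, SZ)
  [1] S(add(SZ, SZ))
  [2] S(S(add(Z, SZ)))
  [3] SSSZ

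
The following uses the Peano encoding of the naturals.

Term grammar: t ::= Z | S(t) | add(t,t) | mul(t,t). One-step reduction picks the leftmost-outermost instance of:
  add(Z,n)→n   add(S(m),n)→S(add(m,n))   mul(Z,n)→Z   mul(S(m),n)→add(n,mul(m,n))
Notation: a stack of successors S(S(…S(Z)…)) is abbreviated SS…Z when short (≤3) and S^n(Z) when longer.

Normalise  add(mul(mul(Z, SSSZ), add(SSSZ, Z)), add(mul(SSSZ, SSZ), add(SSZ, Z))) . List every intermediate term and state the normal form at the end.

  start: add(mul(mul(Z, SSSZ), add(SSSZ, Z)), add(mul(SSSZ, SSZ), add(SSZ, Z)))
  step 1: add(mul(Z, add(SSSZ, Z)), add(mul(SSSZ, SSZ), add(SSZ, Z)))
  step 2: add(Z, add(mul(SSSZ, SSZ), add(SSZ, Z)))
  step 3: add(mul(SSSZ, SSZ), add(SSZ, Z))
  step 4: add(add(SSZ, mul(SSZ, SSZ)), add(SSZ, Z))
  step 5: add(S(add(SZ, mul(SSZ, SSZ))), add(SSZ, Z))
  step 6: S(add(add(SZ, mul(SSZ, SSZ)), add(SSZ, Z)))
  step 7: S(add(S(add(Z, mul(SSZ, SSZ))), add(SSZ, Z)))
  step 8: S(S(add(add(Z, mul(SSZ, SSZ)), add(SSZ, Z))))
  step 9: S(S(add(mul(SSZ, SSZ), add(SSZ, Z))))
  step 10: S(S(add(add(SSZ, mul(SZ, SSZ)), add(SSZ, Z))))
  step 11: S(S(add(S(add(SZ, mul(SZ, SSZ))), add(SSZ, Z))))
  step 12: S(S(S(add(add(SZ, mul(SZ, SSZ)), add(SSZ, Z)))))
  step 13: S(S(S(add(S(add(Z, mul(SZ, SSZ))), add(SSZ, Z)))))
  step 14: S(S(S(S(add(add(Z, mul(SZ, SSZ)), add(SSZ, Z))))))
  step 15: S(S(S(S(add(mul(SZ, SSZ), add(SSZ, Z))))))
  step 16: S(S(S(S(add(add(SSZ, mul(Z, SSZ)), add(SSZ, Z))))))
  step 17: S(S(S(S(add(S(add(SZ, mul(Z, SSZ))), add(SSZ, Z))))))
  step 18: S(S(S(S(S(add(add(SZ, mul(Z, SSZ)), add(SSZ, Z)))))))
  step 19: S(S(S(S(S(add(S(add(Z, mul(Z, SSZ))), add(SSZ, Z)))))))
  step 20: S(S(S(S(S(S(add(add(Z, mul(Z, SSZ)), add(SSZ, Z))))))))
  step 21: S(S(S(S(S(S(add(mul(Z, SSZ), add(SSZ, Z))))))))
  step 22: S(S(S(S(S(S(add(Z, add(SSZ, Z))))))))
  step 23: S(S(S(S(S(S(add(SSZ, Z)))))))
  step 24: S(S(S(S(S(S(S(add(SZ, Z))))))))
  step 25: S(S(S(S(S(S(S(S(add(Z, Z)))))))))
  step 26: S^8(Z)

Answer: normal form = S^8(Z)  (in 26 steps)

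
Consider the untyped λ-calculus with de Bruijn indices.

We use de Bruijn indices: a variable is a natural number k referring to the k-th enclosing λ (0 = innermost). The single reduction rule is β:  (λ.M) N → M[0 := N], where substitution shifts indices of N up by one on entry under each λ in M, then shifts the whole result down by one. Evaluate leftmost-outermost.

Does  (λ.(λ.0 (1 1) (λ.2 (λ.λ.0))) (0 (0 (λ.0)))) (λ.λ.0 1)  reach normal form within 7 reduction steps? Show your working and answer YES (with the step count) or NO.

  start: (λ.(λ.0 (1 1) (λ.2 (λ.λ.0))) (0 (0 (λ.0)))) (λ.λ.0 1)
  →1  (λ.0 ((λ.λ.0 1) (λ.λ.0 1)) (λ.(λ.λ.0 1) (λ.λ.0))) ((λ.λ.0 1) ((λ.λ.0 1) (λ.0)))
  →2  (λ.λ.0 1) ((λ.λ.0 1) (λ.0)) ((λ.λ.0 1) (λ.λ.0 1)) (λ.(λ.λ.0 1) (λ.λ.0))
  →3  (λ.0 ((λ.λ.0 1) (λ.0))) ((λ.λ.0 1) (λ.λ.0 1)) (λ.(λ.λ.0 1) (λ.λ.0))
  →4  (λ.λ.0 1) (λ.λ.0 1) ((λ.λ.0 1) (λ.0)) (λ.(λ.λ.0 1) (λ.λ.0))
  →5  (λ.0 (λ.λ.0 1)) ((λ.λ.0 1) (λ.0)) (λ.(λ.λ.0 1) (λ.λ.0))
  →6  (λ.λ.0 1) (λ.0) (λ.λ.0 1) (λ.(λ.λ.0 1) (λ.λ.0))
  →7  (λ.0 (λ.0)) (λ.λ.0 1) (λ.(λ.λ.0 1) (λ.λ.0))

Answer: NO — after 7 steps the term is (λ.0 (λ.0)) (λ.λ.0 1) (λ.(λ.λ.0 1) (λ.λ.0)), not yet normal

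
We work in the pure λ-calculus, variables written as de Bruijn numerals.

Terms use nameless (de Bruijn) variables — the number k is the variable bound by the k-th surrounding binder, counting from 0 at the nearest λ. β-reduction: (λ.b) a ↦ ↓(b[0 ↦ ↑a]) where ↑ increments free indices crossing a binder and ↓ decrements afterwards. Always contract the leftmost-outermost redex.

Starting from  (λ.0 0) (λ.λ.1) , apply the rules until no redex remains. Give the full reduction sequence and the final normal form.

Answer: normal form = λ.λ.λ.1  (in 2 steps)

Reduction:
  start: (λ.0 0) (λ.λ.1)
  step 1: (λ.λ.1) (λ.λ.1)
  step 2: λ.λ.λ.1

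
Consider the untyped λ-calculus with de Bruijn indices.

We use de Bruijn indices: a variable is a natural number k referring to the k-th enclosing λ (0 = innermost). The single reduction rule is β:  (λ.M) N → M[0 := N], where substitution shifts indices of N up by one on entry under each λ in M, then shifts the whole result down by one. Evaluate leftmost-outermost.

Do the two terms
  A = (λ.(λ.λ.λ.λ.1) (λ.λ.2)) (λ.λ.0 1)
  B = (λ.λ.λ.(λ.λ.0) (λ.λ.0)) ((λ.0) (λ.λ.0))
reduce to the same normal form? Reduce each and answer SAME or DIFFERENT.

Term A:
  start: (λ.(λ.λ.λ.λ.1) (λ.λ.2)) (λ.λ.0 1)
  step 1: (λ.λ.λ.λ.1) (λ.λ.λ.λ.0 1)
  step 2: λ.λ.λ.1

Term B:
  start: (λ.λ.λ.(λ.λ.0) (λ.λ.0)) ((λ.0) (λ.λ.0))
  step 1: λ.λ.(λ.λ.0) (λ.λ.0)
  step 2: λ.λ.λ.0

Answer: DIFFERENT — A ⇓ λ.λ.λ.1, B ⇓ λ.λ.λ.0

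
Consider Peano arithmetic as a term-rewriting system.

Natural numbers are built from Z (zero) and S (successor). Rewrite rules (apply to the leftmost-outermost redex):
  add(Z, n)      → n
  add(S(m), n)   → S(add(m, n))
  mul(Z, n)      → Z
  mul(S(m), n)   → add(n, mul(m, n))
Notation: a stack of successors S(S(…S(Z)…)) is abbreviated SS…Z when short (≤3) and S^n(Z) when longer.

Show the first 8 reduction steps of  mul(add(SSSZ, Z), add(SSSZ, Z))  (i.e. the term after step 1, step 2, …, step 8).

  start: mul(add(SSSZ, Z), add(SSSZ, Z))
  [1] mul(S(add(SSZ, Z)), add(SSSZ, Z))
  [2] add(add(SSSZ, Z), mul(add(SSZ, Z), add(SSSZ, Z)))
  [3] add(S(add(SSZ, Z)), mul(add(SSZ, Z), add(SSSZ, Z)))
  [4] S(add(add(SSZ, Z), mul(add(SSZ, Z), add(SSSZ, Z))))
  [5] S(add(S(add(SZ, Z)), mul(add(SSZ, Z), add(SSSZ, Z))))
  [6] S(S(add(add(SZ, Z), mul(add(SSZ, Z), add(SSSZ, Z)))))
  [7] S(S(add(S(add(Z, Z)), mul(add(SSZ, Z), add(SSSZ, Z)))))
  [8] S(S(S(add(add(Z, Z), mul(add(SSZ, Z), add(SSSZ, Z))))))

Answer: after 8 steps: S(S(S(add(add(Z, Z), mul(add(SSZ, Z), add(SSSZ, Z))))))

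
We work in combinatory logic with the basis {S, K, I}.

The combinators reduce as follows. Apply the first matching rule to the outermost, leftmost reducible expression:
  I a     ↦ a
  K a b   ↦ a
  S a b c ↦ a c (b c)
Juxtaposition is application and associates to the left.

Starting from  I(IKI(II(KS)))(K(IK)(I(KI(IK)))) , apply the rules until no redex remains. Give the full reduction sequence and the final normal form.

Answer: normal form = K  (in 6 steps)

Reduction:
  start: I(IKI(II(KS)))(K(IK)(I(KI(IK))))
  [1] IKI(II(KS))(K(IK)(I(KI(IK))))
  [2] KI(II(KS))(K(IK)(I(KI(IK))))
  [3] I(K(IK)(I(KI(IK))))
  [4] K(IK)(I(KI(IK)))
  [5] IK
  [6] K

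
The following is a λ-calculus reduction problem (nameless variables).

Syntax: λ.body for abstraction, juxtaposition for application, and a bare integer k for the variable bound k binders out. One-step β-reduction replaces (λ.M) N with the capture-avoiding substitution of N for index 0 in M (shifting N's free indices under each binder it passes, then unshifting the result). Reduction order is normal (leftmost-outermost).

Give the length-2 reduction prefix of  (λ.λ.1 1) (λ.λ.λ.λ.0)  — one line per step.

  start: (λ.λ.1 1) (λ.λ.λ.λ.0)
  step 1: λ.(λ.λ.λ.λ.0) (λ.λ.λ.λ.0)
  step 2: λ.λ.λ.λ.0

Answer: after 2 steps: λ.λ.λ.λ.0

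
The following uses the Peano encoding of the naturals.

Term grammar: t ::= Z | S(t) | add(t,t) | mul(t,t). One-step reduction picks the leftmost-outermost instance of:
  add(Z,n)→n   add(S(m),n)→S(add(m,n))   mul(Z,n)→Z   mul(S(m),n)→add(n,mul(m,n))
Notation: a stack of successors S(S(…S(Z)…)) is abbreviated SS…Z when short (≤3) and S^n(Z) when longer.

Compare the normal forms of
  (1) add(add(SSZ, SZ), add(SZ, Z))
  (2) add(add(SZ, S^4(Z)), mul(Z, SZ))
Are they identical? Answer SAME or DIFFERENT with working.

Answer: DIFFERENT — A ⇓ S^4(Z), B ⇓ S^5(Z)

Working:
Term A:
  start: add(add(SSZ, SZ), add(SZ, Z))
  [1] add(S(add(SZ, SZ)), add(SZ, Z))
  [2] S(add(add(SZ, SZ), add(SZ, Z)))
  [3] S(add(S(add(Z, SZ)), add(SZ, Z)))
  [4] S(S(add(add(Z, SZ), add(SZ, Z))))
  [5] S(S(add(SZ, add(SZ, Z))))
  [6] S(S(S(add(Z, add(SZ, Z)))))
  [7] S(S(S(add(SZ, Z))))
  [8] S(S(S(S(add(Z, Z)))))
  [9] S^4(Z)

Term B:
  start: add(add(SZ, S^4(Z)), mul(Z, SZ))
  [1] add(S(add(Z, S^4(Z))), mul(Z, SZ))
  [2] S(add(add(Z, S^4(Z)), mul(Z, SZ)))
  [3] S(add(S^4(Z), mul(Z, SZ)))
  [4] S(S(add(SSSZ, mul(Z, SZ))))
  [5] S(S(S(add(SSZ, mul(Z, SZ)))))
  [6] S(S(S(S(add(SZ, mul(Z, SZ))))))
  [7] S(S(S(S(S(add(Z, mul(Z, SZ)))))))
  [8] S(S(S(S(S(mul(Z, SZ))))))
  [9] S^5(Z)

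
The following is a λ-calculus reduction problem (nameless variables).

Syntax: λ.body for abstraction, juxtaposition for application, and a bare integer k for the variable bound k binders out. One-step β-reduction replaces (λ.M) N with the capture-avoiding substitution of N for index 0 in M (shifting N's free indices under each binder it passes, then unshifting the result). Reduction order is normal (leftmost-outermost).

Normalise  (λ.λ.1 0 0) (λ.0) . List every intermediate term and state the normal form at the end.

Answer: normal form = λ.0 0  (in 2 steps)

Working:
  start: (λ.λ.1 0 0) (λ.0)
  step 1: λ.(λ.0) 0 0
  step 2: λ.0 0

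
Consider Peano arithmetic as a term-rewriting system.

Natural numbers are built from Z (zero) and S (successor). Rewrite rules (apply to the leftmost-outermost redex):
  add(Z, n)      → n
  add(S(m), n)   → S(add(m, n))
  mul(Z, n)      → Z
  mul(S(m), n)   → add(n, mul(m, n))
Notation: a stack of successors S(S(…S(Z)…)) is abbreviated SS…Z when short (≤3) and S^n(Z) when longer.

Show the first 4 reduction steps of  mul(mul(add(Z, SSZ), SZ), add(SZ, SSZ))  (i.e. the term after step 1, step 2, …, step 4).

  start: mul(mul(add(Z, SSZ), SZ), add(SZ, SSZ))
  [1] mul(mul(SSZ, SZ), add(SZ, SSZ))
  [2] mul(add(SZ, mul(SZ, SZ)), add(SZ, SSZ))
  [3] mul(S(add(Z, mul(SZ, SZ))), add(SZ, SSZ))
  [4] add(add(SZ, SSZ), mul(add(Z, mul(SZ, SZ)), add(SZ, SSZ)))

Answer: after 4 steps: add(add(SZ, SSZ), mul(add(Z, mul(SZ, SZ)), add(SZ, SSZ)))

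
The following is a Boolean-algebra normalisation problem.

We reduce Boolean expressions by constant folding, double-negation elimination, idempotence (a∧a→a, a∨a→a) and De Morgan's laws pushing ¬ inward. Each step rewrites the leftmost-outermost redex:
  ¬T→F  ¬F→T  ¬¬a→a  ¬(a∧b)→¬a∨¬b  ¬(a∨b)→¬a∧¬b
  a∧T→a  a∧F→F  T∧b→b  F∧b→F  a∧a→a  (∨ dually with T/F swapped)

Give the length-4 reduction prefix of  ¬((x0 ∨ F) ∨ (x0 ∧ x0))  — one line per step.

  start: ¬((x0 ∨ F) ∨ (x0 ∧ x0))
  step 1: ¬(x0 ∨ F) ∧ ¬(x0 ∧ x0)
  step 2: (¬x0 ∧ ¬F) ∧ ¬(x0 ∧ x0)
  step 3: (¬x0 ∧ T) ∧ ¬(x0 ∧ x0)
  step 4: ¬x0 ∧ ¬(x0 ∧ x0)

Answer: after 4 steps: ¬x0 ∧ ¬(x0 ∧ x0)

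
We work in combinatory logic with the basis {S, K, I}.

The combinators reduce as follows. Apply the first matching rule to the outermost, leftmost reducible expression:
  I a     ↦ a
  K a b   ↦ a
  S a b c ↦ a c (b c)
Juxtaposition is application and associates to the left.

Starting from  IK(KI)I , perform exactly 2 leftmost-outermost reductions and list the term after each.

Answer: after 2 steps: KI

Reduction:
  start: IK(KI)I
  step 1: K(KI)I
  step 2: KI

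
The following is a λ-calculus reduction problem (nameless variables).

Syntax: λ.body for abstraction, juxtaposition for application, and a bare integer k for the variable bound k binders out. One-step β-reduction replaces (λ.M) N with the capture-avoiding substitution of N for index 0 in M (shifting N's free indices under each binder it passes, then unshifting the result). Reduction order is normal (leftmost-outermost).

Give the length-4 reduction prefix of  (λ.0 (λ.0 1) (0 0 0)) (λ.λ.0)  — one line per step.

  start: (λ.0 (λ.0 1) (0 0 0)) (λ.λ.0)
  step 1: (λ.λ.0) (λ.0 (λ.λ.0)) ((λ.λ.0) (λ.λ.0) (λ.λ.0))
  step 2: (λ.0) ((λ.λ.0) (λ.λ.0) (λ.λ.0))
  step 3: (λ.λ.0) (λ.λ.0) (λ.λ.0)
  step 4: (λ.0) (λ.λ.0)

Answer: after 4 steps: (λ.0) (λ.λ.0)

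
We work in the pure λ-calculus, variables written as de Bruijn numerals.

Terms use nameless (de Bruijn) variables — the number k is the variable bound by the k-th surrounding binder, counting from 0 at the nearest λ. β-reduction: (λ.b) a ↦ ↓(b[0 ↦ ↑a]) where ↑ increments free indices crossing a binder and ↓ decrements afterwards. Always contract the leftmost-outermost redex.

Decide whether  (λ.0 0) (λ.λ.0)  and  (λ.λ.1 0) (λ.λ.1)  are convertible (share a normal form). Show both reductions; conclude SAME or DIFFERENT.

Term A:
  start: (λ.0 0) (λ.λ.0)
  →1  (λ.λ.0) (λ.λ.0)
  →2  λ.0

Term B:
  start: (λ.λ.1 0) (λ.λ.1)
  →1  λ.(λ.λ.1) 0
  →2  λ.λ.1

Answer: DIFFERENT — A ⇓ λ.0, B ⇓ λ.λ.1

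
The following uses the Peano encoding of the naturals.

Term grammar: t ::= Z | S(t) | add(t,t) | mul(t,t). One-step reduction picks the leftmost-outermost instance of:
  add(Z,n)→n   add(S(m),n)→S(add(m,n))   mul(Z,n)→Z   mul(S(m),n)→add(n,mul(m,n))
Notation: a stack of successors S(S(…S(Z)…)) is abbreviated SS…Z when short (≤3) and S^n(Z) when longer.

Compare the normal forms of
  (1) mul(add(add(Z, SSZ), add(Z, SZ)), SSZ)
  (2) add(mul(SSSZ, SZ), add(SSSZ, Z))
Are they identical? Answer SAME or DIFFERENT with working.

Term A:
  start: mul(add(add(Z, SSZ), add(Z, SZ)), SSZ)
  →1  mul(add(SSZ, add(Z, SZ)), SSZ)
  →2  mul(S(add(SZ, add(Z, SZ))), SSZ)
  →3  add(SSZ, mul(add(SZ, add(Z, SZ)), SSZ))
  →4  S(add(SZ, mul(add(SZ, add(Z, SZ)), SSZ)))
  →5  S(S(add(Z, mul(add(SZ, add(Z, SZ)), SSZ))))
  →6  S(S(mul(add(SZ, add(Z, SZ)), SSZ)))
  →7  S(S(mul(S(add(Z, add(Z, SZ))), SSZ)))
  →8  S(S(add(SSZ, mul(add(Z, add(Z, SZ)), SSZ))))
  →9  S(S(S(add(SZ, mul(add(Z, add(Z, SZ)), SSZ)))))
  →10  S(S(S(S(add(Z, mul(add(Z, add(Z, SZ)), SSZ))))))
  →11  S(S(S(S(mul(add(Z, add(Z, SZ)), SSZ)))))
  →12  S(S(S(S(mul(add(Z, SZ), SSZ)))))
  →13  S(S(S(S(mul(SZ, SSZ)))))
  →14  S(S(S(S(add(SSZ, mul(Z, SSZ))))))
  →15  S(S(S(S(S(add(SZ, mul(Z, SSZ)))))))
  →16  S(S(S(S(S(S(add(Z, mul(Z, SSZ))))))))
  →17  S(S(S(S(S(S(mul(Z, SSZ)))))))
  →18  S^6(Z)

Term B:
  start: add(mul(SSSZ, SZ), add(SSSZ, Z))
  →1  add(add(SZ, mul(SSZ, SZ)), add(SSSZ, Z))
  →2  add(S(add(Z, mul(SSZ, SZ))), add(SSSZ, Z))
  →3  S(add(add(Z, mul(SSZ, SZ)), add(SSSZ, Z)))
  →4  S(add(mul(SSZ, SZ), add(SSSZ, Z)))
  →5  S(add(add(SZ, mul(SZ, SZ)), add(SSSZ, Z)))
  →6  S(add(S(add(Z, mul(SZ, SZ))), add(SSSZ, Z)))
  →7  S(S(add(add(Z, mul(SZ, SZ)), add(SSSZ, Z))))
  →8  S(S(add(mul(SZ, SZ), add(SSSZ, Z))))
  →9  S(S(add(add(SZ, mul(Z, SZ)), add(SSSZ, Z))))
  →10  S(S(add(S(add(Z, mul(Z, SZ))), add(SSSZ, Z))))
  →11  S(S(S(add(add(Z, mul(Z, SZ)), add(SSSZ, Z)))))
  →12  S(S(S(add(mul(Z, SZ), add(SSSZ, Z)))))
  →13  S(S(S(add(Z, add(SSSZ, Z)))))
  →14  S(S(S(add(SSSZ, Z))))
  →15  S(S(S(S(add(SSZ, Z)))))
  →16  S(S(S(S(S(add(SZ, Z))))))
  →17  S(S(S(S(S(S(add(Z, Z)))))))
  →18  S^6(Z)

Answer: SAME — A ⇓ S^6(Z), B ⇓ S^6(Z)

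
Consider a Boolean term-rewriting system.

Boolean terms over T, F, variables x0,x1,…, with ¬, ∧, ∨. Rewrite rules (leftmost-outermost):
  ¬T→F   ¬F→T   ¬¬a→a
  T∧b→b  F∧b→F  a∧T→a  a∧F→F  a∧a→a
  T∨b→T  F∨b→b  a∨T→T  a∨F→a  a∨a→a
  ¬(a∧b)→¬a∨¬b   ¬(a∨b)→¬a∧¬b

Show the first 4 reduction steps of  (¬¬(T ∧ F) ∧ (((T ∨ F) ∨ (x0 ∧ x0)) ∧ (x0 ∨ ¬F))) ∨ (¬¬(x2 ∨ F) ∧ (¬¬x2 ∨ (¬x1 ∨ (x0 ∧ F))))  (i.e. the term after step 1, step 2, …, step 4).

Answer: after 4 steps: ¬¬(x2 ∨ F) ∧ (¬¬x2 ∨ (¬x1 ∨ (x0 ∧ F)))

Reduction:
  start: (¬¬(T ∧ F) ∧ (((T ∨ F) ∨ (x0 ∧ x0)) ∧ (x0 ∨ ¬F))) ∨ (¬¬(x2 ∨ F) ∧ (¬¬x2 ∨ (¬x1 ∨ (x0 ∧ F))))
  [1] ((T ∧ F) ∧ (((T ∨ F) ∨ (x0 ∧ x0)) ∧ (x0 ∨ ¬F))) ∨ (¬¬(x2 ∨ F) ∧ (¬¬x2 ∨ (¬x1 ∨ (x0 ∧ F))))
  [2] (F ∧ (((T ∨ F) ∨ (x0 ∧ x0)) ∧ (x0 ∨ ¬F))) ∨ (¬¬(x2 ∨ F) ∧ (¬¬x2 ∨ (¬x1 ∨ (x0 ∧ F))))
  [3] F ∨ (¬¬(x2 ∨ F) ∧ (¬¬x2 ∨ (¬x1 ∨ (x0 ∧ F))))
  [4] ¬¬(x2 ∨ F) ∧ (¬¬x2 ∨ (¬x1 ∨ (x0 ∧ F)))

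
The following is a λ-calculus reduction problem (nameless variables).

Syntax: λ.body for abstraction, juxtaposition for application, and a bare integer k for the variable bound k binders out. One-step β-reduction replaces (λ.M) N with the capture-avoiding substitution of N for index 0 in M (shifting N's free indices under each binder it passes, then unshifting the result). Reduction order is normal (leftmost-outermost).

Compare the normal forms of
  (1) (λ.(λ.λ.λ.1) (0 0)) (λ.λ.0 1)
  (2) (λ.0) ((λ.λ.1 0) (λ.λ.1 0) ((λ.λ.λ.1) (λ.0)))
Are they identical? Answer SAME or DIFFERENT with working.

Answer: SAME — A ⇓ λ.λ.1, B ⇓ λ.λ.1

Reduction:
Term A:
  start: (λ.(λ.λ.λ.1) (0 0)) (λ.λ.0 1)
  →1  (λ.λ.λ.1) ((λ.λ.0 1) (λ.λ.0 1))
  →2  λ.λ.1

Term B:
  start: (λ.0) ((λ.λ.1 0) (λ.λ.1 0) ((λ.λ.λ.1) (λ.0)))
  →1  (λ.λ.1 0) (λ.λ.1 0) ((λ.λ.λ.1) (λ.0))
  →2  (λ.(λ.λ.1 0) 0) ((λ.λ.λ.1) (λ.0))
  →3  (λ.λ.1 0) ((λ.λ.λ.1) (λ.0))
  →4  λ.(λ.λ.λ.1) (λ.0) 0
  →5  λ.(λ.λ.1) 0
  →6  λ.λ.1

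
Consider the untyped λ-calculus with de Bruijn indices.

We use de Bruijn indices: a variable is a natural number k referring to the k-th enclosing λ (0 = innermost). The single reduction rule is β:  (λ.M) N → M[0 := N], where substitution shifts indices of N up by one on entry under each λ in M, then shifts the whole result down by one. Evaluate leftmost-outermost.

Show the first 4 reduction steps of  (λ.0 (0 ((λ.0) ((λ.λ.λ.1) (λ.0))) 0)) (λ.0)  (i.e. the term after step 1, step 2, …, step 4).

Answer: after 4 steps: (λ.λ.λ.1) (λ.0) (λ.0)

Working:
  start: (λ.0 (0 ((λ.0) ((λ.λ.λ.1) (λ.0))) 0)) (λ.0)
  step 1: (λ.0) ((λ.0) ((λ.0) ((λ.λ.λ.1) (λ.0))) (λ.0))
  step 2: (λ.0) ((λ.0) ((λ.λ.λ.1) (λ.0))) (λ.0)
  step 3: (λ.0) ((λ.λ.λ.1) (λ.0)) (λ.0)
  step 4: (λ.λ.λ.1) (λ.0) (λ.0)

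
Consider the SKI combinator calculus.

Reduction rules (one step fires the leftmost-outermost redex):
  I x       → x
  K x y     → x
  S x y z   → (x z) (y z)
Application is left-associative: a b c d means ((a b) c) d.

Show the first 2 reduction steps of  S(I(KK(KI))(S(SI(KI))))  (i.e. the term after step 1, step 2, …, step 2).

Answer: after 2 steps: S(K(S(SI(KI))))

Working:
  start: S(I(KK(KI))(S(SI(KI))))
  →1  S(KK(KI)(S(SI(KI))))
  →2  S(K(S(SI(KI))))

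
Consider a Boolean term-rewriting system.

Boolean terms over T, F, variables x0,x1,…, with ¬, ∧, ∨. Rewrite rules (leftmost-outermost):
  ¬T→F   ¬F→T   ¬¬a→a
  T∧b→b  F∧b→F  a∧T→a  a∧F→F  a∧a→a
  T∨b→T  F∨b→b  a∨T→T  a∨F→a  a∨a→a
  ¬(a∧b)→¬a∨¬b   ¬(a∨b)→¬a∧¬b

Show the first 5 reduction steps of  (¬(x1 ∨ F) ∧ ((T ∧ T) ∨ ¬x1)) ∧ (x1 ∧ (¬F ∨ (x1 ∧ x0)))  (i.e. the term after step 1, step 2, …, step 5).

Answer: after 5 steps: (¬x1 ∧ T) ∧ (x1 ∧ (¬F ∨ (x1 ∧ x0)))

Working:
  start: (¬(x1 ∨ F) ∧ ((T ∧ T) ∨ ¬x1)) ∧ (x1 ∧ (¬F ∨ (x1 ∧ x0)))
  step 1: ((¬x1 ∧ ¬F) ∧ ((T ∧ T) ∨ ¬x1)) ∧ (x1 ∧ (¬F ∨ (x1 ∧ x0)))
  step 2: ((¬x1 ∧ T) ∧ ((T ∧ T) ∨ ¬x1)) ∧ (x1 ∧ (¬F ∨ (x1 ∧ x0)))
  step 3: (¬x1 ∧ ((T ∧ T) ∨ ¬x1)) ∧ (x1 ∧ (¬F ∨ (x1 ∧ x0)))
  step 4: (¬x1 ∧ (T ∨ ¬x1)) ∧ (x1 ∧ (¬F ∨ (x1 ∧ x0)))
  step 5: (¬x1 ∧ T) ∧ (x1 ∧ (¬F ∨ (x1 ∧ x0)))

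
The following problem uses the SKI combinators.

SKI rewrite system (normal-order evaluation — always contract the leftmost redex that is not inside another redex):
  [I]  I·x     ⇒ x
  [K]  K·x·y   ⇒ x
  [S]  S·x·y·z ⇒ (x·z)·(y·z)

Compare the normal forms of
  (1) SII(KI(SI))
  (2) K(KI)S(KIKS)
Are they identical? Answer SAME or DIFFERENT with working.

Term A:
  start: SII(KI(SI))
  step 1: I(KI(SI))(I(KI(SI)))
  step 2: KI(SI)(I(KI(SI)))
  step 3: I(I(KI(SI)))
  step 4: I(KI(SI))
  step 5: KI(SI)
  step 6: I

Term B:
  start: K(KI)S(KIKS)
  step 1: KI(KIKS)
  step 2: I

Answer: SAME — A ⇓ I, B ⇓ I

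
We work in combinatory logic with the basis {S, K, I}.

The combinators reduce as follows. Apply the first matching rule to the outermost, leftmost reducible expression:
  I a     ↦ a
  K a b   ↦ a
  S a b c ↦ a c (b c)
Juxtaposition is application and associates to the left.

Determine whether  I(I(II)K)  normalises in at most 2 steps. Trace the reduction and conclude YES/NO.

  start: I(I(II)K)
  step 1: I(II)K
  step 2: IIK

Answer: NO — after 2 steps the term is IIK, not yet normal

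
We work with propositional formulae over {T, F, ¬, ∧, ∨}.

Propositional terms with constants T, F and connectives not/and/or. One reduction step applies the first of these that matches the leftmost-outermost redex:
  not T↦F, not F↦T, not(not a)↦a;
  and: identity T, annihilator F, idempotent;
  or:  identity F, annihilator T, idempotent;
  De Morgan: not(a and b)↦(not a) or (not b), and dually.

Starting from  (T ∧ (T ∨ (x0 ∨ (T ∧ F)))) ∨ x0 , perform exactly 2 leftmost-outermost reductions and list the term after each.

Answer: after 2 steps: T ∨ x0

Reduction:
  start: (T ∧ (T ∨ (x0 ∨ (T ∧ F)))) ∨ x0
  [1] (T ∨ (x0 ∨ (T ∧ F))) ∨ x0
  [2] T ∨ x0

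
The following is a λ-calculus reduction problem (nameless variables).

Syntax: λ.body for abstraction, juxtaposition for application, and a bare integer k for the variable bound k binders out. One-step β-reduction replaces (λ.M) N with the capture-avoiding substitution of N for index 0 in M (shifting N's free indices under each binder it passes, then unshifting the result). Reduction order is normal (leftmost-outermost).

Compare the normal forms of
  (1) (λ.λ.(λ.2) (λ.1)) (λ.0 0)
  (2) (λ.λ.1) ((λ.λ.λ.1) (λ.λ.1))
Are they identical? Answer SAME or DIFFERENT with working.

Answer: DIFFERENT — A ⇓ λ.λ.0 0, B ⇓ λ.λ.λ.1

Derivation:
Term A:
  start: (λ.λ.(λ.2) (λ.1)) (λ.0 0)
  step 1: λ.(λ.λ.0 0) (λ.1)
  step 2: λ.λ.0 0

Term B:
  start: (λ.λ.1) ((λ.λ.λ.1) (λ.λ.1))
  step 1: λ.(λ.λ.λ.1) (λ.λ.1)
  step 2: λ.λ.λ.1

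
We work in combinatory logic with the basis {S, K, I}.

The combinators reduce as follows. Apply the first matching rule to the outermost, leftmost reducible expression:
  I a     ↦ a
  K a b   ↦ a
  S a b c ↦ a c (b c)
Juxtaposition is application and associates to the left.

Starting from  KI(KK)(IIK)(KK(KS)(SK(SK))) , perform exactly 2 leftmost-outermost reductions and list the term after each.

Answer: after 2 steps: IIK(KK(KS)(SK(SK)))

Working:
  start: KI(KK)(IIK)(KK(KS)(SK(SK)))
  →1  I(IIK)(KK(KS)(SK(SK)))
  →2  IIK(KK(KS)(SK(SK)))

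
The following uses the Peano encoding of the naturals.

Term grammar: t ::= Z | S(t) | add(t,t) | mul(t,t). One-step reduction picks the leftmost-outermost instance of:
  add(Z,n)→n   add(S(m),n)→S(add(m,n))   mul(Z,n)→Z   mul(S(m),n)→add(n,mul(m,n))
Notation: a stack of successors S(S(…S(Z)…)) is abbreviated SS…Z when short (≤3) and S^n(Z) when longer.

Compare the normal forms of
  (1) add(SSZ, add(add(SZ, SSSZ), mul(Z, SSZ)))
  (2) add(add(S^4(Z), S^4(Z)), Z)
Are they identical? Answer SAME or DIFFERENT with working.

Term A:
  start: add(SSZ, add(add(SZ, SSSZ), mul(Z, SSZ)))
  [1] S(add(SZ, add(add(SZ, SSSZ), mul(Z, SSZ))))
  [2] S(S(add(Z, add(add(SZ, SSSZ), mul(Z, SSZ)))))
  [3] S(S(add(add(SZ, SSSZ), mul(Z, SSZ))))
  [4] S(S(add(S(add(Z, SSSZ)), mul(Z, SSZ))))
  [5] S(S(S(add(add(Z, SSSZ), mul(Z, SSZ)))))
  [6] S(S(S(add(SSSZ, mul(Z, SSZ)))))
  [7] S(S(S(S(add(SSZ, mul(Z, SSZ))))))
  [8] S(S(S(S(S(add(SZ, mul(Z, SSZ)))))))
  [9] S(S(S(S(S(S(add(Z, mul(Z, SSZ))))))))
  [10] S(S(S(S(S(S(mul(Z, SSZ)))))))
  [11] S^6(Z)

Term B:
  start: add(add(S^4(Z), S^4(Z)), Z)
  [1] add(S(add(SSSZ, S^4(Z))), Z)
  [2] S(add(add(SSSZ, S^4(Z)), Z))
  [3] S(add(S(add(SSZ, S^4(Z))), Z))
  [4] S(S(add(add(SSZ, S^4(Z)), Z)))
  [5] S(S(add(S(add(SZ, S^4(Z))), Z)))
  [6] S(S(S(add(add(SZ, S^4(Z)), Z))))
  [7] S(S(S(add(S(add(Z, S^4(Z))), Z))))
  [8] S(S(S(S(add(add(Z, S^4(Z)), Z)))))
  [9] S(S(S(S(add(S^4(Z), Z)))))
  [10] S(S(S(S(S(add(SSSZ, Z))))))
  [11] S(S(S(S(S(S(add(SSZ, Z)))))))
  [12] S(S(S(S(S(S(S(add(SZ, Z))))))))
  [13] S(S(S(S(S(S(S(S(add(Z, Z)))))))))
  [14] S^8(Z)

Answer: DIFFERENT — A ⇓ S^6(Z), B ⇓ S^8(Z)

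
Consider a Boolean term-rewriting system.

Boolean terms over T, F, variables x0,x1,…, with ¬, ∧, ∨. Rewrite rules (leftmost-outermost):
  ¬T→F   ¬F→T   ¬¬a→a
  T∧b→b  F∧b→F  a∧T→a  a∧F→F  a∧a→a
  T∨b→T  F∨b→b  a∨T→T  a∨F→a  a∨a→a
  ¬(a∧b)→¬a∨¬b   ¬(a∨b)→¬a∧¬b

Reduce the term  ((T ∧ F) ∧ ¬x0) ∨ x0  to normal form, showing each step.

Answer: normal form = x0  (in 3 steps)

Reduction:
  start: ((T ∧ F) ∧ ¬x0) ∨ x0
  step 1: (F ∧ ¬x0) ∨ x0
  step 2: F ∨ x0
  step 3: x0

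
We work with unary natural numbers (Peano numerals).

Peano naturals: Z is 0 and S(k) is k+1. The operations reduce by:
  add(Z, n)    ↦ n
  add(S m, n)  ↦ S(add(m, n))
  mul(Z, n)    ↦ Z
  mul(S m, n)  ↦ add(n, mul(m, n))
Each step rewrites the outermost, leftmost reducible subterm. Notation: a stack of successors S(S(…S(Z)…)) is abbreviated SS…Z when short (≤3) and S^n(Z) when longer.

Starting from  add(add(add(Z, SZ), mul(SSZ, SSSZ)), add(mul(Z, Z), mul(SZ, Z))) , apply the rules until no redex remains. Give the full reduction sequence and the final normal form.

Answer: normal form = S^7(Z)  (in 27 steps)

Reduction:
  start: add(add(add(Z, SZ), mul(SSZ, SSSZ)), add(mul(Z, Z), mul(SZ, Z)))
  [1] add(add(SZ, mul(SSZ, SSSZ)), add(mul(Z, Z), mul(SZ, Z)))
  [2] add(S(add(Z, mul(SSZ, SSSZ))), add(mul(Z, Z), mul(SZ, Z)))
  [3] S(add(add(Z, mul(SSZ, SSSZ)), add(mul(Z, Z), mul(SZ, Z))))
  [4] S(add(mul(SSZ, SSSZ), add(mul(Z, Z), mul(SZ, Z))))
  [5] S(add(add(SSSZ, mul(SZ, SSSZ)), add(mul(Z, Z), mul(SZ, Z))))
  [6] S(add(S(add(SSZ, mul(SZ, SSSZ))), add(mul(Z, Z), mul(SZ, Z))))
  [7] S(S(add(add(SSZ, mul(SZ, SSSZ)), add(mul(Z, Z), mul(SZ, Z)))))
  [8] S(S(add(S(add(SZ, mul(SZ, SSSZ))), add(mul(Z, Z), mul(SZ, Z)))))
  [9] S(S(S(add(add(SZ, mul(SZ, SSSZ)), add(mul(Z, Z), mul(SZ, Z))))))
  [10] S(S(S(add(S(add(Z, mul(SZ, SSSZ))), add(mul(Z, Z), mul(SZ, Z))))))
  [11] S(S(S(S(add(add(Z, mul(SZ, SSSZ)), add(mul(Z, Z), mul(SZ, Z)))))))
  [12] S(S(S(S(add(mul(SZ, SSSZ), add(mul(Z, Z), mul(SZ, Z)))))))
  [13] S(S(S(S(add(add(SSSZ, mul(Z, SSSZ)), add(mul(Z, Z), mul(SZ, Z)))))))
  [14] S(S(S(S(add(S(add(SSZ, mul(Z, SSSZ))), add(mul(Z, Z), mul(SZ, Z)))))))
  [15] S(S(S(S(S(add(add(SSZ, mul(Z, SSSZ)), add(mul(Z, Z), mul(SZ, Z))))))))
  [16] S(S(S(S(S(add(S(add(SZ, mul(Z, SSSZ))), add(mul(Z, Z), mul(SZ, Z))))))))
  [17] S(S(S(S(S(S(add(add(SZ, mul(Z, SSSZ)), add(mul(Z, Z), mul(SZ, Z)))))))))
  [18] S(S(S(S(S(S(add(S(add(Z, mul(Z, SSSZ))), add(mul(Z, Z), mul(SZ, Z)))))))))
  [19] S(S(S(S(S(S(S(add(add(Z, mul(Z, SSSZ)), add(mul(Z, Z), mul(SZ, Z))))))))))
  [20] S(S(S(S(S(S(S(add(mul(Z, SSSZ), add(mul(Z, Z), mul(SZ, Z))))))))))
  [21] S(S(S(S(S(S(S(add(Z, add(mul(Z, Z), mul(SZ, Z))))))))))
  [22] S(S(S(S(S(S(S(add(mul(Z, Z), mul(SZ, Z)))))))))
  [23] S(S(S(S(S(S(S(add(Z, mul(SZ, Z)))))))))
  [24] S(S(S(S(S(S(S(mul(SZ, Z))))))))
  [25] S(S(S(S(S(S(S(add(Z, mul(Z, Z)))))))))
  [26] S(S(S(S(S(S(S(mul(Z, Z))))))))
  [27] S^7(Z)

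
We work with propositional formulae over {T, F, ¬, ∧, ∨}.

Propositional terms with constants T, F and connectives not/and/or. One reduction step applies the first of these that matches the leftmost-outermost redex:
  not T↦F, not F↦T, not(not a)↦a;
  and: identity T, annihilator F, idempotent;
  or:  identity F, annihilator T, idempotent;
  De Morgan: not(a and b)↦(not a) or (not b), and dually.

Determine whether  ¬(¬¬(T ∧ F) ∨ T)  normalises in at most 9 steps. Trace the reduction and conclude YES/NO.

  start: ¬(¬¬(T ∧ F) ∨ T)
  step 1: ¬¬¬(T ∧ F) ∧ ¬T
  step 2: ¬(T ∧ F) ∧ ¬T
  step 3: (¬T ∨ ¬F) ∧ ¬T
  step 4: (F ∨ ¬F) ∧ ¬T
  step 5: ¬F ∧ ¬T
  step 6: T ∧ ¬T
  step 7: ¬T
  step 8: F

Answer: YES — reaches normal form F in 8 ≤ 9 steps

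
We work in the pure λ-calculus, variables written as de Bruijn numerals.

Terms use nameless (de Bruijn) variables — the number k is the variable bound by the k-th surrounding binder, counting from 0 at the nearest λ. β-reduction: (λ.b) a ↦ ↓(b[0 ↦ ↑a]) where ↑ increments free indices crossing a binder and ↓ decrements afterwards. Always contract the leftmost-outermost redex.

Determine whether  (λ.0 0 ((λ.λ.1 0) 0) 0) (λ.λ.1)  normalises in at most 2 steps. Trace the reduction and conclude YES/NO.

Answer: NO — after 2 steps the term is (λ.λ.λ.1) ((λ.λ.1 0) (λ.λ.1)) (λ.λ.1), not yet normal

Derivation:
  start: (λ.0 0 ((λ.λ.1 0) 0) 0) (λ.λ.1)
  →1  (λ.λ.1) (λ.λ.1) ((λ.λ.1 0) (λ.λ.1)) (λ.λ.1)
  →2  (λ.λ.λ.1) ((λ.λ.1 0) (λ.λ.1)) (λ.λ.1)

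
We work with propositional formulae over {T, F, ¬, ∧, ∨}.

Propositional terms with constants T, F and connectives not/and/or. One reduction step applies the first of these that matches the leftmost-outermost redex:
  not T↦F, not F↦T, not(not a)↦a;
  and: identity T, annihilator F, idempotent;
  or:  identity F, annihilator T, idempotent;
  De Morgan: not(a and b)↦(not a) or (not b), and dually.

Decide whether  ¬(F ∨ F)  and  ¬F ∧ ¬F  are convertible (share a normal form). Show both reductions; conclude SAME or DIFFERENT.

Term A:
  start: ¬(F ∨ F)
  step 1: ¬F ∧ ¬F
  step 2: ¬F
  step 3: T

Term B:
  start: ¬F ∧ ¬F
  step 1: ¬F
  step 2: T

Answer: SAME — A ⇓ T, B ⇓ T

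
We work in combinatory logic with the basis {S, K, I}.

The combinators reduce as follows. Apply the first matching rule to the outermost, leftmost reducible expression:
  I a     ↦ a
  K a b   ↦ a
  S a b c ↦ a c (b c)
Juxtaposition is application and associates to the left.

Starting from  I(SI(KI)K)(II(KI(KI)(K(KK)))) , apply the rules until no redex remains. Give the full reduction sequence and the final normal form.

Answer: normal form = I  (in 5 steps)

Derivation:
  start: I(SI(KI)K)(II(KI(KI)(K(KK))))
  →1  SI(KI)K(II(KI(KI)(K(KK))))
  →2  IK(KIK)(II(KI(KI)(K(KK))))
  →3  K(KIK)(II(KI(KI)(K(KK))))
  →4  KIK
  →5  I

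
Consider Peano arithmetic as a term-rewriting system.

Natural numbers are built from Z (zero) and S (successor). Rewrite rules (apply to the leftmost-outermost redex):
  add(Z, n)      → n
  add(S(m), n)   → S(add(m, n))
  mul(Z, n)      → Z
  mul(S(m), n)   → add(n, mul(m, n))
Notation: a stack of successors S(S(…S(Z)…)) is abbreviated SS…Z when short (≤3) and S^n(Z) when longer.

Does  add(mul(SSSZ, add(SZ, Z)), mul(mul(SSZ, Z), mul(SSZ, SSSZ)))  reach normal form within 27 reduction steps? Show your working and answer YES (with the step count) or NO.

  start: add(mul(SSSZ, add(SZ, Z)), mul(mul(SSZ, Z), mul(SSZ, SSSZ)))
  →1  add(add(add(SZ, Z), mul(SSZ, add(SZ, Z))), mul(mul(SSZ, Z), mul(SSZ, SSSZ)))
  →2  add(add(S(add(Z, Z)), mul(SSZ, add(SZ, Z))), mul(mul(SSZ, Z), mul(SSZ, SSSZ)))
  →3  add(S(add(add(Z, Z), mul(SSZ, add(SZ, Z)))), mul(mul(SSZ, Z), mul(SSZ, SSSZ)))
  →4  S(add(add(add(Z, Z), mul(SSZ, add(SZ, Z))), mul(mul(SSZ, Z), mul(SSZ, SSSZ))))
  →5  S(add(add(Z, mul(SSZ, add(SZ, Z))), mul(mul(SSZ, Z), mul(SSZ, SSSZ))))
  →6  S(add(mul(SSZ, add(SZ, Z)), mul(mul(SSZ, Z), mul(SSZ, SSSZ))))
  →7  S(add(add(add(SZ, Z), mul(SZ, add(SZ, Z))), mul(mul(SSZ, Z), mul(SSZ, SSSZ))))
  →8  S(add(add(S(add(Z, Z)), mul(SZ, add(SZ, Z))), mul(mul(SSZ, Z), mul(SSZ, SSSZ))))
  →9  S(add(S(add(add(Z, Z), mul(SZ, add(SZ, Z)))), mul(mul(SSZ, Z), mul(SSZ, SSSZ))))
  →10  S(S(add(add(add(Z, Z), mul(SZ, add(SZ, Z))), mul(mul(SSZ, Z), mul(SSZ, SSSZ)))))
  →11  S(S(add(add(Z, mul(SZ, add(SZ, Z))), mul(mul(SSZ, Z), mul(SSZ, SSSZ)))))
  →12  S(S(add(mul(SZ, add(SZ, Z)), mul(mul(SSZ, Z), mul(SSZ, SSSZ)))))
  →13  S(S(add(add(add(SZ, Z), mul(Z, add(SZ, Z))), mul(mul(SSZ, Z), mul(SSZ, SSSZ)))))
  →14  S(S(add(add(S(add(Z, Z)), mul(Z, add(SZ, Z))), mul(mul(SSZ, Z), mul(SSZ, SSSZ)))))
  →15  S(S(add(S(add(add(Z, Z), mul(Z, add(SZ, Z)))), mul(mul(SSZ, Z), mul(SSZ, SSSZ)))))
  →16  S(S(S(add(add(add(Z, Z), mul(Z, add(SZ, Z))), mul(mul(SSZ, Z), mul(SSZ, SSSZ))))))
  →17  S(S(S(add(add(Z, mul(Z, add(SZ, Z))), mul(mul(SSZ, Z), mul(SSZ, SSSZ))))))
  →18  S(S(S(add(mul(Z, add(SZ, Z)), mul(mul(SSZ, Z), mul(SSZ, SSSZ))))))
  →19  S(S(S(add(Z, mul(mul(SSZ, Z), mul(SSZ, SSSZ))))))
  →20  S(S(S(mul(mul(SSZ, Z), mul(SSZ, SSSZ)))))
  →21  S(S(S(mul(add(Z, mul(SZ, Z)), mul(SSZ, SSSZ)))))
  →22  S(S(S(mul(mul(SZ, Z), mul(SSZ, SSSZ)))))
  →23  S(S(S(mul(add(Z, mul(Z, Z)), mul(SSZ, SSSZ)))))
  →24  S(S(S(mul(mul(Z, Z), mul(SSZ, SSSZ)))))
  →25  S(S(S(mul(Z, mul(SSZ, SSSZ)))))
  →26  SSSZ

Answer: YES — reaches normal form SSSZ in 26 ≤ 27 steps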